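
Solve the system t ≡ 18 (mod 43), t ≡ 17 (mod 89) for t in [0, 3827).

43⁻¹ mod 89: 43·29 ≡ 1 (mod 89), so 43⁻¹ ≡ 29.
t = 18 + 43·((17 − 18)·29 mod 89) = 18 + 43·60 = 2598.
Check: 2598 mod 43 = 18, 2598 mod 89 = 17. ✓

2598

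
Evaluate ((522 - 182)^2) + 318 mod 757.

522 - 182 = 340
(340)^2 ≡ 536 (mod 757)
536 + 318 = 854 ≡ 97 (mod 757)

97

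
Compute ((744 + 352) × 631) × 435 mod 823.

744 + 352 = 1096 ≡ 273 (mod 823)
273 × 631 = 172263 ≡ 256 (mod 823)
256 × 435 = 111360 ≡ 255 (mod 823)

255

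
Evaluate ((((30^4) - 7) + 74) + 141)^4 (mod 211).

117

(30)^4 ≡ 182 (mod 211)
182 - 7 = 175
175 + 74 = 249 ≡ 38 (mod 211)
38 + 141 = 179
(179)^4 ≡ 117 (mod 211)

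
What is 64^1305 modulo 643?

400

Compute successive squares:
64^1 ≡ 64 (mod 643)
64^2 ≡ 64^2 = 4096 ≡ 238 (mod 643)
64^4 ≡ 238^2 = 56644 ≡ 60 (mod 643)
64^8 ≡ 60^2 = 3600 ≡ 385 (mod 643)
64^16 ≡ 385^2 = 148225 ≡ 335 (mod 643)
64^32 ≡ 335^2 = 112225 ≡ 343 (mod 643)
64^64 ≡ 343^2 = 117649 ≡ 623 (mod 643)
64^128 ≡ 623^2 = 388129 ≡ 400 (mod 643)
64^256 ≡ 400^2 = 160000 ≡ 536 (mod 643)
64^512 ≡ 536^2 = 287296 ≡ 518 (mod 643)
64^1024 ≡ 518^2 = 268324 ≡ 193 (mod 643)
64^1305 = 64^1024 × 64^256 × 64^16 × 64^8 × 64^1 ≡ 193 × 536 × 335 × 385 × 64 (mod 643).
Accumulate the product:
193 × 536 = 103448 ≡ 568
568 × 335 = 190280 ≡ 595
595 × 385 = 229075 ≡ 167
167 × 64 = 10688 ≡ 400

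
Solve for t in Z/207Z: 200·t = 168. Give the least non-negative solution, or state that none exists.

183

gcd(200, 207) = 1, so a unique solution mod 207 exists.
200⁻¹ ≡ 59 (mod 207).
t ≡ 59·168 ≡ 183 (mod 207).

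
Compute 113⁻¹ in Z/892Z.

521

892 = 7×113 + 101
113 = 1×101 + 12
101 = 8×12 + 5
12 = 2×5 + 2
5 = 2×2 + 1
2 = 2×1 + 0
gcd(113, 892) = 1, so the inverse exists.
Bézout: 1 = 47×892 − 371×113.
So 113⁻¹ ≡ −371 ≡ 521 (mod 892).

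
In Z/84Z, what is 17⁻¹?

84 = 4·17 + 16
17 = 1·16 + 1
16 = 16·1 + 0
gcd(17, 84) = 1, so the inverse exists.
Back-substitute for 1:
1 = 1·17 − 1·16
  = −1·84 + 5·17
So 17⁻¹ ≡ 5 (mod 84).

5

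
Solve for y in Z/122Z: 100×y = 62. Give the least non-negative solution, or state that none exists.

36

gcd(100, 122) = 2, and 2 | 62, so solutions exist.
Divide through by 2: 50×y ≡ 31 mod 61.
50⁻¹ ≡ 11 (mod 61).
y ≡ 11×31 ≡ 36 (mod 61).
The smallest non-negative solution is y = 36.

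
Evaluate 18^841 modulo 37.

32

841 in binary is 1101001001, i.e. 841 = 512 + 256 + 64 + 8 + 1.
18^1 ≡ 18 (mod 37)
18^2 ≡ 18^2 = 324 ≡ 28 (mod 37)
18^4 ≡ 28^2 = 784 ≡ 7 (mod 37)
18^8 ≡ 7^2 = 49 ≡ 12 (mod 37)
18^16 ≡ 12^2 = 144 ≡ 33 (mod 37)
18^32 ≡ 33^2 = 1089 ≡ 16 (mod 37)
18^64 ≡ 16^2 = 256 ≡ 34 (mod 37)
18^128 ≡ 34^2 = 1156 ≡ 9 (mod 37)
18^256 ≡ 9^2 = 81 ≡ 7 (mod 37)
18^512 ≡ 7^2 = 49 ≡ 12 (mod 37)
18^841 = 18^512 · 18^256 · 18^64 · 18^8 · 18^1 ≡ 12 · 7 · 34 · 12 · 18 (mod 37).
Accumulate the product:
12 · 7 = 84 ≡ 10
10 · 34 = 340 ≡ 7
7 · 12 = 84 ≡ 10
10 · 18 = 180 ≡ 32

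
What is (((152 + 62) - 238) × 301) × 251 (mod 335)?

131

152 + 62 = 214
214 - 238 = -24 ≡ 311 (mod 335)
311 × 301 = 93611 ≡ 146 (mod 335)
146 × 251 = 36646 ≡ 131 (mod 335)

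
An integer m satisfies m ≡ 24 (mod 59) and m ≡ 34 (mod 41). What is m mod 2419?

59⁻¹ mod 41: 59*16 ≡ 1 (mod 41), so 59⁻¹ ≡ 16.
m = 24 + 59*((34 − 24)*16 mod 41) = 24 + 59*37 = 2207.

2207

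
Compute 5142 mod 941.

437

5142 = 5×941 + 437, so 5142 ≡ 437 (mod 941).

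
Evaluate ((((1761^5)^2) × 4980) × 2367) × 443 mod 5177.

55

(1761)^5 ≡ 4562 (mod 5177)
(4562)^2 ≡ 304 (mod 5177)
304 × 4980 = 1513920 ≡ 2236 (mod 5177)
2236 × 2367 = 5292612 ≡ 1718 (mod 5177)
1718 × 443 = 761074 ≡ 55 (mod 5177)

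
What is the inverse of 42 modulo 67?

8

Run the extended Euclidean algorithm:
67 = 1×42 + 25
42 = 1×25 + 17
25 = 1×17 + 8
17 = 2×8 + 1
8 = 8×1 + 0
gcd(42, 67) = 1, so the inverse exists.
Bézout: 1 = −5×67 + 8×42.
So 42⁻¹ ≡ 8 (mod 67).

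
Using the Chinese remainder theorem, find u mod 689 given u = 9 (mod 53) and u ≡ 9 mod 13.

9

53⁻¹ mod 13: 53*1 ≡ 1 (mod 13), so 53⁻¹ ≡ 1.
u = 9 + 53*((9 − 9)*1 mod 13) = 9 + 53*0 = 9.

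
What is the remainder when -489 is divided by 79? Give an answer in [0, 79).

-489 = -7*79 + 64, so -489 ≡ 64 (mod 79).

64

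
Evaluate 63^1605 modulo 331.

251

63^1 ≡ 63 (mod 331)
63^2 ≡ 63^2 = 3969 ≡ 328 (mod 331)
63^4 ≡ 328^2 = 107584 ≡ 9 (mod 331)
63^8 ≡ 9^2 = 81 (mod 331)
63^16 ≡ 81^2 = 6561 ≡ 272 (mod 331)
63^32 ≡ 272^2 = 73984 ≡ 171 (mod 331)
63^64 ≡ 171^2 = 29241 ≡ 113 (mod 331)
63^128 ≡ 113^2 = 12769 ≡ 191 (mod 331)
63^256 ≡ 191^2 = 36481 ≡ 71 (mod 331)
63^512 ≡ 71^2 = 5041 ≡ 76 (mod 331)
63^1024 ≡ 76^2 = 5776 ≡ 149 (mod 331)
63^1605 = 63^1024 · 63^512 · 63^64 · 63^4 · 63^1 ≡ 149 · 76 · 113 · 9 · 63 (mod 331).
Accumulate the product:
149 · 76 = 11324 ≡ 70
70 · 113 = 7910 ≡ 297
297 · 9 = 2673 ≡ 25
25 · 63 = 1575 ≡ 251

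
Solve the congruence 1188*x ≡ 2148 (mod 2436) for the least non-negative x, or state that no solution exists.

gcd(1188, 2436) = 12, and 12 | 2148, so solutions exist.
Divide through by 12: 99*x ≡ 179 (mod 203).
99⁻¹ ≡ 162 (mod 203).
x ≡ 162*179 ≡ 172 (mod 203).
The smallest non-negative solution is x = 172.

172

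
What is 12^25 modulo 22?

12

12^1 ≡ 12 (mod 22)
12^2 ≡ 12^2 = 144 ≡ 12 (mod 22)
12^4 ≡ 12^2 = 144 ≡ 12 (mod 22)
12^8 ≡ 12^2 = 144 ≡ 12 (mod 22)
12^16 ≡ 12^2 = 144 ≡ 12 (mod 22)
12^25 = 12^16 · 12^8 · 12^1 ≡ 12 · 12 · 12 (mod 22).
Accumulate the product:
12 · 12 = 144 ≡ 12
12 · 12 = 144 ≡ 12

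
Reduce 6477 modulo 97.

6477 = 66·97 + 75, so 6477 ≡ 75 (mod 97).

75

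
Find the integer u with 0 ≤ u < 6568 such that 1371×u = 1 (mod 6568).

6568 = 4×1371 + 1084
1371 = 1×1084 + 287
1084 = 3×287 + 223
287 = 1×223 + 64
223 = 3×64 + 31
64 = 2×31 + 2
31 = 15×2 + 1
2 = 2×1 + 0
gcd(1371, 6568) = 1, so the inverse exists.
Back-substitute for 1:
1 = 1×31 − 15×2
  = −15×64 + 31×31
  = 31×223 − 108×64
  = −108×287 + 139×223
  = 139×1084 − 525×287
  = −525×1371 + 664×1084
  = 664×6568 − 3181×1371
So 1371⁻¹ ≡ −3181 ≡ 3387 (mod 6568).

3387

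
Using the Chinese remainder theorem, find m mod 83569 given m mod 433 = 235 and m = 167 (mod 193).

433⁻¹ mod 193: 433×115 ≡ 1 (mod 193), so 433⁻¹ ≡ 115.
m = 235 + 433×((167 − 235)×115 mod 193) = 235 + 433×93 = 40504.

40504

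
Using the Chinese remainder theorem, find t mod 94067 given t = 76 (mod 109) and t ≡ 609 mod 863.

30814

109⁻¹ mod 863: 109×768 ≡ 1 (mod 863), so 109⁻¹ ≡ 768.
t = 76 + 109×((609 − 76)×768 mod 863) = 76 + 109×282 = 30814.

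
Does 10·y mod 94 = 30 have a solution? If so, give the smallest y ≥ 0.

gcd(10, 94) = 2, and 2 | 30, so solutions exist.
Divide through by 2: 5·y ≡ 15 mod 47.
5⁻¹ ≡ 19 (mod 47).
y ≡ 19·15 ≡ 3 (mod 47).
The smallest non-negative solution is y = 3.

3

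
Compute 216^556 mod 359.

556 in binary is 1000101100, i.e. 556 = 512 + 32 + 8 + 4.
216^1 ≡ 216 (mod 359)
216^2 ≡ 216^2 = 46656 ≡ 345 (mod 359)
216^4 ≡ 345^2 = 119025 ≡ 196 (mod 359)
216^8 ≡ 196^2 = 38416 ≡ 3 (mod 359)
216^16 ≡ 3^2 = 9 (mod 359)
216^32 ≡ 9^2 = 81 (mod 359)
216^64 ≡ 81^2 = 6561 ≡ 99 (mod 359)
216^128 ≡ 99^2 = 9801 ≡ 108 (mod 359)
216^256 ≡ 108^2 = 11664 ≡ 176 (mod 359)
216^512 ≡ 176^2 = 30976 ≡ 102 (mod 359)
216^556 = 216^512 * 216^32 * 216^8 * 216^4 ≡ 102 * 81 * 3 * 196 (mod 359).
Accumulate the product:
102 * 81 = 8262 ≡ 5
5 * 3 = 15
15 * 196 = 2940 ≡ 68

68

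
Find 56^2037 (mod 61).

20

56^1 ≡ 56 (mod 61)
56^2 ≡ 56^2 = 3136 ≡ 25 (mod 61)
56^4 ≡ 25^2 = 625 ≡ 15 (mod 61)
56^8 ≡ 15^2 = 225 ≡ 42 (mod 61)
56^16 ≡ 42^2 = 1764 ≡ 56 (mod 61)
56^32 ≡ 56^2 = 3136 ≡ 25 (mod 61)
56^64 ≡ 25^2 = 625 ≡ 15 (mod 61)
56^128 ≡ 15^2 = 225 ≡ 42 (mod 61)
56^256 ≡ 42^2 = 1764 ≡ 56 (mod 61)
56^512 ≡ 56^2 = 3136 ≡ 25 (mod 61)
56^1024 ≡ 25^2 = 625 ≡ 15 (mod 61)
56^2037 = 56^1024 · 56^512 · 56^256 · 56^128 · 56^64 · 56^32 · 56^16 · 56^4 · 56^1 ≡ 15 · 25 · 56 · 42 · 15 · 25 · 56 · 15 · 56 (mod 61).
Accumulate the product:
15 · 25 = 375 ≡ 9
9 · 56 = 504 ≡ 16
16 · 42 = 672 ≡ 1
1 · 15 = 15
15 · 25 = 375 ≡ 9
9 · 56 = 504 ≡ 16
16 · 15 = 240 ≡ 57
57 · 56 = 3192 ≡ 20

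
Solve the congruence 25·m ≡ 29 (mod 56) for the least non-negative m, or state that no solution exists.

37

gcd(25, 56) = 1, so a unique solution mod 56 exists.
25⁻¹ ≡ 9 (mod 56).
m ≡ 9·29 ≡ 37 (mod 56).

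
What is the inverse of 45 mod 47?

23

47 = 1*45 + 2
45 = 22*2 + 1
2 = 2*1 + 0
gcd(45, 47) = 1, so the inverse exists.
Bézout: 1 = −22*47 + 23*45.
So 45⁻¹ ≡ 23 (mod 47).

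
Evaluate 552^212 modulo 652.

212 in binary is 11010100, i.e. 212 = 128 + 64 + 16 + 4.
552^1 ≡ 552 (mod 652)
552^2 ≡ 552^2 = 304704 ≡ 220 (mod 652)
552^4 ≡ 220^2 = 48400 ≡ 152 (mod 652)
552^8 ≡ 152^2 = 23104 ≡ 284 (mod 652)
552^16 ≡ 284^2 = 80656 ≡ 460 (mod 652)
552^32 ≡ 460^2 = 211600 ≡ 352 (mod 652)
552^64 ≡ 352^2 = 123904 ≡ 24 (mod 652)
552^128 ≡ 24^2 = 576 (mod 652)
552^212 = 552^128 · 552^64 · 552^16 · 552^4 ≡ 576 · 24 · 460 · 152 (mod 652).
Accumulate the product:
576 · 24 = 13824 ≡ 132
132 · 460 = 60720 ≡ 84
84 · 152 = 12768 ≡ 380

380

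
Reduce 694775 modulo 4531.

1532

694775 = 153·4531 + 1532, so 694775 ≡ 1532 (mod 4531).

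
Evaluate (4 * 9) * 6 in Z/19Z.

4 * 9 = 36 ≡ 17 (mod 19)
17 * 6 = 102 ≡ 7 (mod 19)

7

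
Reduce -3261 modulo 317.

-3261 = -11·317 + 226, so -3261 ≡ 226 (mod 317).

226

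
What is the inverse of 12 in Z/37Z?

Apply the Euclidean algorithm and back-substitute:
37 = 3·12 + 1
12 = 12·1 + 0
gcd(12, 37) = 1, so the inverse exists.
Back-substitute for 1:
1 = 1·37 − 3·12
So 12⁻¹ ≡ −3 ≡ 34 (mod 37).

34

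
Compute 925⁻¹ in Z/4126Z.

3787

Run the extended Euclidean algorithm:
4126 = 4·925 + 426
925 = 2·426 + 73
426 = 5·73 + 61
73 = 1·61 + 12
61 = 5·12 + 1
12 = 12·1 + 0
gcd(925, 4126) = 1, so the inverse exists.
Back-substitute for 1:
1 = 1·61 − 5·12
  = −5·73 + 6·61
  = 6·426 − 35·73
  = −35·925 + 76·426
  = 76·4126 − 339·925
So 925⁻¹ ≡ −339 ≡ 3787 (mod 4126).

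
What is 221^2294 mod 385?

2294 in binary is 100011110110, i.e. 2294 = 2048 + 128 + 64 + 32 + 16 + 4 + 2.
221^1 ≡ 221 (mod 385)
221^2 ≡ 221^2 = 48841 ≡ 331 (mod 385)
221^4 ≡ 331^2 = 109561 ≡ 221 (mod 385)
221^8 ≡ 221^2 = 48841 ≡ 331 (mod 385)
221^16 ≡ 331^2 = 109561 ≡ 221 (mod 385)
221^32 ≡ 221^2 = 48841 ≡ 331 (mod 385)
221^64 ≡ 331^2 = 109561 ≡ 221 (mod 385)
221^128 ≡ 221^2 = 48841 ≡ 331 (mod 385)
221^256 ≡ 331^2 = 109561 ≡ 221 (mod 385)
221^512 ≡ 221^2 = 48841 ≡ 331 (mod 385)
221^1024 ≡ 331^2 = 109561 ≡ 221 (mod 385)
221^2048 ≡ 221^2 = 48841 ≡ 331 (mod 385)
221^2294 = 221^2048 · 221^128 · 221^64 · 221^32 · 221^16 · 221^4 · 221^2 ≡ 331 · 331 · 221 · 331 · 221 · 221 · 331 (mod 385).
Accumulate the product:
331 · 331 = 109561 ≡ 221
221 · 221 = 48841 ≡ 331
331 · 331 = 109561 ≡ 221
221 · 221 = 48841 ≡ 331
331 · 221 = 73151 ≡ 1
1 · 331 = 331

331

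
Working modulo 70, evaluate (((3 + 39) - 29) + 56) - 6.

3 + 39 = 42
42 - 29 = 13
13 + 56 = 69
69 - 6 = 63

63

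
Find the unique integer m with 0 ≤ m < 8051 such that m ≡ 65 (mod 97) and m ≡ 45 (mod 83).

4527

97⁻¹ mod 83: 97·6 ≡ 1 (mod 83), so 97⁻¹ ≡ 6.
m = 65 + 97·((45 − 65)·6 mod 83) = 65 + 97·46 = 4527.
Check: 4527 mod 97 = 65, 4527 mod 83 = 45. ✓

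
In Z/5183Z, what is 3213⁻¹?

5183 = 1*3213 + 1970
3213 = 1*1970 + 1243
1970 = 1*1243 + 727
1243 = 1*727 + 516
727 = 1*516 + 211
516 = 2*211 + 94
211 = 2*94 + 23
94 = 4*23 + 2
23 = 11*2 + 1
2 = 2*1 + 0
gcd(3213, 5183) = 1, so the inverse exists.
Back-substitute for 1:
1 = 1*23 − 11*2
  = −11*94 + 45*23
  = 45*211 − 101*94
  = −101*516 + 247*211
  = 247*727 − 348*516
  = −348*1243 + 595*727
  = 595*1970 − 943*1243
  = −943*3213 + 1538*1970
  = 1538*5183 − 2481*3213
So 3213⁻¹ ≡ −2481 ≡ 2702 (mod 5183).

2702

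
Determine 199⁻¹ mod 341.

By the extended Euclidean algorithm:
341 = 1·199 + 142
199 = 1·142 + 57
142 = 2·57 + 28
57 = 2·28 + 1
28 = 28·1 + 0
gcd(199, 341) = 1, so the inverse exists.
Back-substitute for 1:
1 = 1·57 − 2·28
  = −2·142 + 5·57
  = 5·199 − 7·142
  = −7·341 + 12·199
So 199⁻¹ ≡ 12 (mod 341).

12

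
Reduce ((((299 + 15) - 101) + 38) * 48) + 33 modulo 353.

79

299 + 15 = 314
314 - 101 = 213
213 + 38 = 251
251 * 48 = 12048 ≡ 46 (mod 353)
46 + 33 = 79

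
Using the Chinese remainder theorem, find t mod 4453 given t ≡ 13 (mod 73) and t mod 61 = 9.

73⁻¹ mod 61: 73·56 ≡ 1 (mod 61), so 73⁻¹ ≡ 56.
t = 13 + 73·((9 − 13)·56 mod 61) = 13 + 73·20 = 1473.

1473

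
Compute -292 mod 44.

16

-292 = -7·44 + 16, so -292 ≡ 16 (mod 44).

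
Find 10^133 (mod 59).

Compute successive squares:
10^1 ≡ 10 (mod 59)
10^2 ≡ 10^2 = 100 ≡ 41 (mod 59)
10^4 ≡ 41^2 = 1681 ≡ 29 (mod 59)
10^8 ≡ 29^2 = 841 ≡ 15 (mod 59)
10^16 ≡ 15^2 = 225 ≡ 48 (mod 59)
10^32 ≡ 48^2 = 2304 ≡ 3 (mod 59)
10^64 ≡ 3^2 = 9 (mod 59)
10^128 ≡ 9^2 = 81 ≡ 22 (mod 59)
10^133 = 10^128 · 10^4 · 10^1 ≡ 22 · 29 · 10 (mod 59).
Accumulate the product:
22 · 29 = 638 ≡ 48
48 · 10 = 480 ≡ 8

8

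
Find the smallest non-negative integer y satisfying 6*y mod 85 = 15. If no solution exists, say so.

gcd(6, 85) = 1, so a unique solution mod 85 exists.
6⁻¹ ≡ 71 (mod 85).
y ≡ 71*15 ≡ 45 (mod 85).

45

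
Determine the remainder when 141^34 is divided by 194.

151

Using repeated squaring:
34 in binary is 100010, i.e. 34 = 32 + 2.
141^1 ≡ 141 (mod 194)
141^2 ≡ 141^2 = 19881 ≡ 93 (mod 194)
141^4 ≡ 93^2 = 8649 ≡ 113 (mod 194)
141^8 ≡ 113^2 = 12769 ≡ 159 (mod 194)
141^16 ≡ 159^2 = 25281 ≡ 61 (mod 194)
141^32 ≡ 61^2 = 3721 ≡ 35 (mod 194)
141^34 = 141^32 · 141^2 ≡ 35 · 93 (mod 194).
35 · 93 = 3255 ≡ 151 (mod 194).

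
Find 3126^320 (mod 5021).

3353

Compute successive squares:
320 in binary is 101000000, i.e. 320 = 256 + 64.
3126^1 ≡ 3126 (mod 5021)
3126^2 ≡ 3126^2 = 9771876 ≡ 1010 (mod 5021)
3126^4 ≡ 1010^2 = 1020100 ≡ 837 (mod 5021)
3126^8 ≡ 837^2 = 700569 ≡ 2650 (mod 5021)
3126^16 ≡ 2650^2 = 7022500 ≡ 3142 (mod 5021)
3126^32 ≡ 3142^2 = 9872164 ≡ 878 (mod 5021)
3126^64 ≡ 878^2 = 770884 ≡ 2671 (mod 5021)
3126^128 ≡ 2671^2 = 7134241 ≡ 4421 (mod 5021)
3126^256 ≡ 4421^2 = 19545241 ≡ 3509 (mod 5021)
3126^320 = 3126^256 · 3126^64 ≡ 3509 · 2671 (mod 5021).
3509 · 2671 = 9372539 ≡ 3353 (mod 5021).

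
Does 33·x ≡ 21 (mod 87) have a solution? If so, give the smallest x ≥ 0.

27

gcd(33, 87) = 3, and 3 | 21, so solutions exist.
Divide through by 3: 11·x ≡ 7 (mod 29).
11⁻¹ ≡ 8 (mod 29).
x ≡ 8·7 ≡ 27 (mod 29).
The smallest non-negative solution is x = 27.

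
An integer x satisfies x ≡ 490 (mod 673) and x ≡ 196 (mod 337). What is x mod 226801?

198352

673⁻¹ mod 337: 673×336 ≡ 1 (mod 337), so 673⁻¹ ≡ 336.
x = 490 + 673×((196 − 490)×336 mod 337) = 490 + 673×294 = 198352.
Check: 198352 mod 673 = 490, 198352 mod 337 = 196. ✓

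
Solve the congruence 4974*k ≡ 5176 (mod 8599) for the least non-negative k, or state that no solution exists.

1716

gcd(4974, 8599) = 1, so a unique solution mod 8599 exists.
4974⁻¹ ≡ 1243 (mod 8599).
k ≡ 1243*5176 ≡ 1716 (mod 8599).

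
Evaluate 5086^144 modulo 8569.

144 in binary is 10010000, i.e. 144 = 128 + 16.
5086^1 ≡ 5086 (mod 8569)
5086^2 ≡ 5086^2 = 25867396 ≡ 6154 (mod 8569)
5086^4 ≡ 6154^2 = 37871716 ≡ 5305 (mod 8569)
5086^8 ≡ 5305^2 = 28143025 ≡ 2429 (mod 8569)
5086^16 ≡ 2429^2 = 5900041 ≡ 4569 (mod 8569)
5086^32 ≡ 4569^2 = 20875761 ≡ 1677 (mod 8569)
5086^64 ≡ 1677^2 = 2812329 ≡ 1697 (mod 8569)
5086^128 ≡ 1697^2 = 2879809 ≡ 625 (mod 8569)
5086^144 = 5086^128 * 5086^16 ≡ 625 * 4569 (mod 8569).
625 * 4569 = 2855625 ≡ 2148 (mod 8569).

2148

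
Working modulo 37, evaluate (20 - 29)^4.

12

20 - 29 = -9 ≡ 28 (mod 37)
(28)^4 ≡ 12 (mod 37)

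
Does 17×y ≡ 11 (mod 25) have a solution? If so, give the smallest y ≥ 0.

gcd(17, 25) = 1, so a unique solution mod 25 exists.
17⁻¹ ≡ 3 (mod 25).
y ≡ 3×11 ≡ 8 (mod 25).

8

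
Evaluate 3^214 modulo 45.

214 in binary is 11010110, i.e. 214 = 128 + 64 + 16 + 4 + 2.
3^1 ≡ 3 (mod 45)
3^2 ≡ 3^2 = 9 (mod 45)
3^4 ≡ 9^2 = 81 ≡ 36 (mod 45)
3^8 ≡ 36^2 = 1296 ≡ 36 (mod 45)
3^16 ≡ 36^2 = 1296 ≡ 36 (mod 45)
3^32 ≡ 36^2 = 1296 ≡ 36 (mod 45)
3^64 ≡ 36^2 = 1296 ≡ 36 (mod 45)
3^128 ≡ 36^2 = 1296 ≡ 36 (mod 45)
3^214 = 3^128 · 3^64 · 3^16 · 3^4 · 3^2 ≡ 36 · 36 · 36 · 36 · 9 (mod 45).
Accumulate the product:
36 · 36 = 1296 ≡ 36
36 · 36 = 1296 ≡ 36
36 · 36 = 1296 ≡ 36
36 · 9 = 324 ≡ 9

9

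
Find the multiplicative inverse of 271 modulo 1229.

517

1229 = 4×271 + 145
271 = 1×145 + 126
145 = 1×126 + 19
126 = 6×19 + 12
19 = 1×12 + 7
12 = 1×7 + 5
7 = 1×5 + 2
5 = 2×2 + 1
2 = 2×1 + 0
gcd(271, 1229) = 1, so the inverse exists.
Bézout: 1 = −114×1229 + 517×271.
So 271⁻¹ ≡ 517 (mod 1229).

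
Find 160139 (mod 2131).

314

160139 = 75·2131 + 314, so 160139 ≡ 314 (mod 2131).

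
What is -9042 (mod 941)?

-9042 = -10×941 + 368, so -9042 ≡ 368 (mod 941).

368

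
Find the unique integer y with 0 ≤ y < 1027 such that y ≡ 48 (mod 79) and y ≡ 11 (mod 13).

206

79⁻¹ mod 13: 79*1 ≡ 1 (mod 13), so 79⁻¹ ≡ 1.
y = 48 + 79*((11 − 48)*1 mod 13) = 48 + 79*2 = 206.
Check: 206 mod 79 = 48, 206 mod 13 = 11. ✓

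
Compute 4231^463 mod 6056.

687

463 in binary is 111001111, i.e. 463 = 256 + 128 + 64 + 8 + 4 + 2 + 1.
4231^1 ≡ 4231 (mod 6056)
4231^2 ≡ 4231^2 = 17901361 ≡ 5881 (mod 6056)
4231^4 ≡ 5881^2 = 34586161 ≡ 345 (mod 6056)
4231^8 ≡ 345^2 = 119025 ≡ 3961 (mod 6056)
4231^16 ≡ 3961^2 = 15689521 ≡ 4481 (mod 6056)
4231^32 ≡ 4481^2 = 20079361 ≡ 3721 (mod 6056)
4231^64 ≡ 3721^2 = 13845841 ≡ 1825 (mod 6056)
4231^128 ≡ 1825^2 = 3330625 ≡ 5881 (mod 6056)
4231^256 ≡ 5881^2 = 34586161 ≡ 345 (mod 6056)
4231^463 = 4231^256 · 4231^128 · 4231^64 · 4231^8 · 4231^4 · 4231^2 · 4231^1 ≡ 345 · 5881 · 1825 · 3961 · 345 · 5881 · 4231 (mod 6056).
Accumulate the product:
345 · 5881 = 2028945 ≡ 185
185 · 1825 = 337625 ≡ 4545
4545 · 3961 = 18002745 ≡ 4313
4313 · 345 = 1487985 ≡ 4265
4265 · 5881 = 25082465 ≡ 4569
4569 · 4231 = 19331439 ≡ 687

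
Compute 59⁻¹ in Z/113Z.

Run the extended Euclidean algorithm:
113 = 1×59 + 54
59 = 1×54 + 5
54 = 10×5 + 4
5 = 1×4 + 1
4 = 4×1 + 0
gcd(59, 113) = 1, so the inverse exists.
Back-substitute for 1:
1 = 1×5 − 1×4
  = −1×54 + 11×5
  = 11×59 − 12×54
  = −12×113 + 23×59
So 59⁻¹ ≡ 23 (mod 113).

23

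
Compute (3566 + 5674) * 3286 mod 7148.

5084

3566 + 5674 = 9240 ≡ 2092 (mod 7148)
2092 * 3286 = 6874312 ≡ 5084 (mod 7148)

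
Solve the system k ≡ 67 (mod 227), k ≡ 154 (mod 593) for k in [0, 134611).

29804

227⁻¹ mod 593: 227·465 ≡ 1 (mod 593), so 227⁻¹ ≡ 465.
k = 67 + 227·((154 − 67)·465 mod 593) = 67 + 227·131 = 29804.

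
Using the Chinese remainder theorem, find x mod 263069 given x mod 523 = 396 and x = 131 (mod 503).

523⁻¹ mod 503: 523×327 ≡ 1 (mod 503), so 523⁻¹ ≡ 327.
x = 396 + 523×((131 − 396)×327 mod 503) = 396 + 523×364 = 190768.
Check: 190768 mod 523 = 396, 190768 mod 503 = 131. ✓

190768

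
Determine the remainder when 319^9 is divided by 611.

294

319^1 ≡ 319 (mod 611)
319^2 ≡ 319^2 = 101761 ≡ 335 (mod 611)
319^4 ≡ 335^2 = 112225 ≡ 412 (mod 611)
319^8 ≡ 412^2 = 169744 ≡ 497 (mod 611)
319^9 = 319^8 · 319^1 ≡ 497 · 319 (mod 611).
497 · 319 = 158543 ≡ 294 (mod 611).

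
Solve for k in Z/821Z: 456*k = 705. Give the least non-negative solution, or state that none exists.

gcd(456, 821) = 1, so a unique solution mod 821 exists.
456⁻¹ ≡ 812 (mod 821).
k ≡ 812*705 ≡ 223 (mod 821).

223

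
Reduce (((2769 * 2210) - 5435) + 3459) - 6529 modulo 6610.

3345

2769 * 2210 = 6119490 ≡ 5240 (mod 6610)
5240 - 5435 = -195 ≡ 6415 (mod 6610)
6415 + 3459 = 9874 ≡ 3264 (mod 6610)
3264 - 6529 = -3265 ≡ 3345 (mod 6610)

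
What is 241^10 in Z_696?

Compute successive squares:
10 in binary is 1010, i.e. 10 = 8 + 2.
241^1 ≡ 241 (mod 696)
241^2 ≡ 241^2 = 58081 ≡ 313 (mod 696)
241^4 ≡ 313^2 = 97969 ≡ 529 (mod 696)
241^8 ≡ 529^2 = 279841 ≡ 49 (mod 696)
241^10 = 241^8 × 241^2 ≡ 49 × 313 (mod 696).
49 × 313 = 15337 ≡ 25 (mod 696).

25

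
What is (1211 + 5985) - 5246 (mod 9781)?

1950

1211 + 5985 = 7196
7196 - 5246 = 1950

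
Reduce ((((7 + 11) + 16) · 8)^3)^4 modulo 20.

16

7 + 11 = 18
18 + 16 = 34 ≡ 14 (mod 20)
14 · 8 = 112 ≡ 12 (mod 20)
(12)^3 ≡ 8 (mod 20)
(8)^4 ≡ 16 (mod 20)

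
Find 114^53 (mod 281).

Using repeated squaring:
53 in binary is 110101, i.e. 53 = 32 + 16 + 4 + 1.
114^1 ≡ 114 (mod 281)
114^2 ≡ 114^2 = 12996 ≡ 70 (mod 281)
114^4 ≡ 70^2 = 4900 ≡ 123 (mod 281)
114^8 ≡ 123^2 = 15129 ≡ 236 (mod 281)
114^16 ≡ 236^2 = 55696 ≡ 58 (mod 281)
114^32 ≡ 58^2 = 3364 ≡ 273 (mod 281)
114^53 = 114^32 × 114^16 × 114^4 × 114^1 ≡ 273 × 58 × 123 × 114 (mod 281).
Accumulate the product:
273 × 58 = 15834 ≡ 98
98 × 123 = 12054 ≡ 252
252 × 114 = 28728 ≡ 66

66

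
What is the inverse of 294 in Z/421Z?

421 = 1*294 + 127
294 = 2*127 + 40
127 = 3*40 + 7
40 = 5*7 + 5
7 = 1*5 + 2
5 = 2*2 + 1
2 = 2*1 + 0
gcd(294, 421) = 1, so the inverse exists.
Bézout: 1 = −125*421 + 179*294.
So 294⁻¹ ≡ 179 (mod 421).

179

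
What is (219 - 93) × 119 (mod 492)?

219 - 93 = 126
126 × 119 = 14994 ≡ 234 (mod 492)

234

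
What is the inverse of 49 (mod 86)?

86 = 1·49 + 37
49 = 1·37 + 12
37 = 3·12 + 1
12 = 12·1 + 0
gcd(49, 86) = 1, so the inverse exists.
Back-substitute for 1:
1 = 1·37 − 3·12
  = −3·49 + 4·37
  = 4·86 − 7·49
So 49⁻¹ ≡ −7 ≡ 79 (mod 86).

79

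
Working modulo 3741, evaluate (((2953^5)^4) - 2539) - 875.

(2953)^5 ≡ 1138 (mod 3741)
(1138)^4 ≡ 2749 (mod 3741)
2749 - 2539 = 210
210 - 875 = -665 ≡ 3076 (mod 3741)

3076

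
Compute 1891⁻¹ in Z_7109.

By the extended Euclidean algorithm:
7109 = 3×1891 + 1436
1891 = 1×1436 + 455
1436 = 3×455 + 71
455 = 6×71 + 29
71 = 2×29 + 13
29 = 2×13 + 3
13 = 4×3 + 1
3 = 3×1 + 0
gcd(1891, 7109) = 1, so the inverse exists.
Bézout: 1 = 586×7109 − 2203×1891.
So 1891⁻¹ ≡ −2203 ≡ 4906 (mod 7109).

4906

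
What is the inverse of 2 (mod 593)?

297

By the extended Euclidean algorithm:
593 = 296·2 + 1
2 = 2·1 + 0
gcd(2, 593) = 1, so the inverse exists.
Back-substitute for 1:
1 = 1·593 − 296·2
So 2⁻¹ ≡ −296 ≡ 297 (mod 593).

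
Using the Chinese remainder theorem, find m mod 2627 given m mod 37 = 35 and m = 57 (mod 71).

37⁻¹ mod 71: 37×48 ≡ 1 (mod 71), so 37⁻¹ ≡ 48.
m = 35 + 37×((57 − 35)×48 mod 71) = 35 + 37×62 = 2329.
Check: 2329 mod 37 = 35, 2329 mod 71 = 57. ✓

2329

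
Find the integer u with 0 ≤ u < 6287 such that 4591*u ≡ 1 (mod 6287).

Apply the Euclidean algorithm and back-substitute:
6287 = 1·4591 + 1696
4591 = 2·1696 + 1199
1696 = 1·1199 + 497
1199 = 2·497 + 205
497 = 2·205 + 87
205 = 2·87 + 31
87 = 2·31 + 25
31 = 1·25 + 6
25 = 4·6 + 1
6 = 6·1 + 0
gcd(4591, 6287) = 1, so the inverse exists.
Back-substitute for 1:
1 = 1·25 − 4·6
  = −4·31 + 5·25
  = 5·87 − 14·31
  = −14·205 + 33·87
  = 33·497 − 80·205
  = −80·1199 + 193·497
  = 193·1696 − 273·1199
  = −273·4591 + 739·1696
  = 739·6287 − 1012·4591
So 4591⁻¹ ≡ −1012 ≡ 5275 (mod 6287).

5275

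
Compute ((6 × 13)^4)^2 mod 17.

6 × 13 = 78 ≡ 10 (mod 17)
(10)^4 ≡ 4 (mod 17)
(4)^2 ≡ 16 (mod 17)

16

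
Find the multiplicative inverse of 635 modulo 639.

479

639 = 1*635 + 4
635 = 158*4 + 3
4 = 1*3 + 1
3 = 3*1 + 0
gcd(635, 639) = 1, so the inverse exists.
Back-substitute for 1:
1 = 1*4 − 1*3
  = −1*635 + 159*4
  = 159*639 − 160*635
So 635⁻¹ ≡ −160 ≡ 479 (mod 639).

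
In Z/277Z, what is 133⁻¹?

25

By the extended Euclidean algorithm:
277 = 2*133 + 11
133 = 12*11 + 1
11 = 11*1 + 0
gcd(133, 277) = 1, so the inverse exists.
Back-substitute for 1:
1 = 1*133 − 12*11
  = −12*277 + 25*133
So 133⁻¹ ≡ 25 (mod 277).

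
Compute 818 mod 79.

28

818 = 10×79 + 28, so 818 ≡ 28 (mod 79).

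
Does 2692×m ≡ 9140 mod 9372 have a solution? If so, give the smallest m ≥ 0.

gcd(2692, 9372) = 4, and 4 | 9140, so solutions exist.
Divide through by 4: 673×m mod 2343 = 2285.
673⁻¹ ≡ 94 (mod 2343).
m ≡ 94×2285 ≡ 1577 (mod 2343).
The smallest non-negative solution is m = 1577.

1577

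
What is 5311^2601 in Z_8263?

5311^1 ≡ 5311 (mod 8263)
5311^2 ≡ 5311^2 = 28206721 ≡ 5102 (mod 8263)
5311^4 ≡ 5102^2 = 26030404 ≡ 1954 (mod 8263)
5311^8 ≡ 1954^2 = 3818116 ≡ 610 (mod 8263)
5311^16 ≡ 610^2 = 372100 ≡ 265 (mod 8263)
5311^32 ≡ 265^2 = 70225 ≡ 4121 (mod 8263)
5311^64 ≡ 4121^2 = 16982641 ≡ 2176 (mod 8263)
5311^128 ≡ 2176^2 = 4734976 ≡ 277 (mod 8263)
5311^256 ≡ 277^2 = 76729 ≡ 2362 (mod 8263)
5311^512 ≡ 2362^2 = 5579044 ≡ 1519 (mod 8263)
5311^1024 ≡ 1519^2 = 2307361 ≡ 1984 (mod 8263)
5311^2048 ≡ 1984^2 = 3936256 ≡ 3068 (mod 8263)
5311^2601 = 5311^2048 × 5311^512 × 5311^32 × 5311^8 × 5311^1 ≡ 3068 × 1519 × 4121 × 610 × 5311 (mod 8263).
Accumulate the product:
3068 × 1519 = 4660292 ≡ 8223
8223 × 4121 = 33886983 ≡ 420
420 × 610 = 256200 ≡ 47
47 × 5311 = 249617 ≡ 1727

1727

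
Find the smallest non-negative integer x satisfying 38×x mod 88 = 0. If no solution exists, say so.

0

gcd(38, 88) = 2, and 2 | 0, so solutions exist.
Divide through by 2: 19×x ≡ 0 mod 44.
19⁻¹ ≡ 7 (mod 44).
x ≡ 7×0 ≡ 0 (mod 44).
The smallest non-negative solution is x = 0.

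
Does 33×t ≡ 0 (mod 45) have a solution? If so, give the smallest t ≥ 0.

gcd(33, 45) = 3, and 3 | 0, so solutions exist.
Divide through by 3: 11×t = 0 (mod 15).
11⁻¹ ≡ 11 (mod 15).
t ≡ 11×0 ≡ 0 (mod 15).
The smallest non-negative solution is t = 0.

0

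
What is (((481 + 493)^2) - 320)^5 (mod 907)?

359

481 + 493 = 974 ≡ 67 (mod 907)
(67)^2 ≡ 861 (mod 907)
861 - 320 = 541
(541)^5 ≡ 359 (mod 907)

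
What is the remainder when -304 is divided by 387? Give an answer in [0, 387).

-304 = -1×387 + 83, so -304 ≡ 83 (mod 387).

83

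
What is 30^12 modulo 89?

Compute successive squares:
30^1 ≡ 30 (mod 89)
30^2 ≡ 30^2 = 900 ≡ 10 (mod 89)
30^4 ≡ 10^2 = 100 ≡ 11 (mod 89)
30^8 ≡ 11^2 = 121 ≡ 32 (mod 89)
30^12 = 30^8 · 30^4 ≡ 32 · 11 (mod 89).
32 · 11 = 352 ≡ 85 (mod 89).

85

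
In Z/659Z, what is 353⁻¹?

631

659 = 1*353 + 306
353 = 1*306 + 47
306 = 6*47 + 24
47 = 1*24 + 23
24 = 1*23 + 1
23 = 23*1 + 0
gcd(353, 659) = 1, so the inverse exists.
Back-substitute for 1:
1 = 1*24 − 1*23
  = −1*47 + 2*24
  = 2*306 − 13*47
  = −13*353 + 15*306
  = 15*659 − 28*353
So 353⁻¹ ≡ −28 ≡ 631 (mod 659).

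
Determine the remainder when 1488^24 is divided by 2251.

Compute successive squares:
24 in binary is 11000, i.e. 24 = 16 + 8.
1488^1 ≡ 1488 (mod 2251)
1488^2 ≡ 1488^2 = 2214144 ≡ 1411 (mod 2251)
1488^4 ≡ 1411^2 = 1990921 ≡ 1037 (mod 2251)
1488^8 ≡ 1037^2 = 1075369 ≡ 1642 (mod 2251)
1488^16 ≡ 1642^2 = 2696164 ≡ 1717 (mod 2251)
1488^24 = 1488^16 · 1488^8 ≡ 1717 · 1642 (mod 2251).
1717 · 1642 = 2819314 ≡ 1062 (mod 2251).

1062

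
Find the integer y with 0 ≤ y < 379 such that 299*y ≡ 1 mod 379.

Run the extended Euclidean algorithm:
379 = 1·299 + 80
299 = 3·80 + 59
80 = 1·59 + 21
59 = 2·21 + 17
21 = 1·17 + 4
17 = 4·4 + 1
4 = 4·1 + 0
gcd(299, 379) = 1, so the inverse exists.
Bézout: 1 = −71·379 + 90·299.
So 299⁻¹ ≡ 90 (mod 379).

90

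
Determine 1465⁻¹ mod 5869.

Apply the Euclidean algorithm and back-substitute:
5869 = 4*1465 + 9
1465 = 162*9 + 7
9 = 1*7 + 2
7 = 3*2 + 1
2 = 2*1 + 0
gcd(1465, 5869) = 1, so the inverse exists.
Back-substitute for 1:
1 = 1*7 − 3*2
  = −3*9 + 4*7
  = 4*1465 − 651*9
  = −651*5869 + 2608*1465
So 1465⁻¹ ≡ 2608 (mod 5869).

2608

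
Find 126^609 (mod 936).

144

Using repeated squaring:
609 in binary is 1001100001, i.e. 609 = 512 + 64 + 32 + 1.
126^1 ≡ 126 (mod 936)
126^2 ≡ 126^2 = 15876 ≡ 900 (mod 936)
126^4 ≡ 900^2 = 810000 ≡ 360 (mod 936)
126^8 ≡ 360^2 = 129600 ≡ 432 (mod 936)
126^16 ≡ 432^2 = 186624 ≡ 360 (mod 936)
126^32 ≡ 360^2 = 129600 ≡ 432 (mod 936)
126^64 ≡ 432^2 = 186624 ≡ 360 (mod 936)
126^128 ≡ 360^2 = 129600 ≡ 432 (mod 936)
126^256 ≡ 432^2 = 186624 ≡ 360 (mod 936)
126^512 ≡ 360^2 = 129600 ≡ 432 (mod 936)
126^609 = 126^512 * 126^64 * 126^32 * 126^1 ≡ 432 * 360 * 432 * 126 (mod 936).
Accumulate the product:
432 * 360 = 155520 ≡ 144
144 * 432 = 62208 ≡ 432
432 * 126 = 54432 ≡ 144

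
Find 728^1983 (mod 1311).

1983 in binary is 11110111111, i.e. 1983 = 1024 + 512 + 256 + 128 + 32 + 16 + 8 + 4 + 2 + 1.
728^1 ≡ 728 (mod 1311)
728^2 ≡ 728^2 = 529984 ≡ 340 (mod 1311)
728^4 ≡ 340^2 = 115600 ≡ 232 (mod 1311)
728^8 ≡ 232^2 = 53824 ≡ 73 (mod 1311)
728^16 ≡ 73^2 = 5329 ≡ 85 (mod 1311)
728^32 ≡ 85^2 = 7225 ≡ 670 (mod 1311)
728^64 ≡ 670^2 = 448900 ≡ 538 (mod 1311)
728^128 ≡ 538^2 = 289444 ≡ 1024 (mod 1311)
728^256 ≡ 1024^2 = 1048576 ≡ 1087 (mod 1311)
728^512 ≡ 1087^2 = 1181569 ≡ 358 (mod 1311)
728^1024 ≡ 358^2 = 128164 ≡ 997 (mod 1311)
728^1983 = 728^1024 * 728^512 * 728^256 * 728^128 * 728^32 * 728^16 * 728^8 * 728^4 * 728^2 * 728^1 ≡ 997 * 358 * 1087 * 1024 * 670 * 85 * 73 * 232 * 340 * 728 (mod 1311).
Accumulate the product:
997 * 358 = 356926 ≡ 334
334 * 1087 = 363058 ≡ 1222
1222 * 1024 = 1251328 ≡ 634
634 * 670 = 424780 ≡ 16
16 * 85 = 1360 ≡ 49
49 * 73 = 3577 ≡ 955
955 * 232 = 221560 ≡ 1
1 * 340 = 340
340 * 728 = 247520 ≡ 1052

1052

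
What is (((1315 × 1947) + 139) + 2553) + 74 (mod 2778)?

1755

1315 × 1947 = 2560305 ≡ 1767 (mod 2778)
1767 + 139 = 1906
1906 + 2553 = 4459 ≡ 1681 (mod 2778)
1681 + 74 = 1755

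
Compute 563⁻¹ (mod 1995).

1995 = 3*563 + 306
563 = 1*306 + 257
306 = 1*257 + 49
257 = 5*49 + 12
49 = 4*12 + 1
12 = 12*1 + 0
gcd(563, 1995) = 1, so the inverse exists.
Back-substitute for 1:
1 = 1*49 − 4*12
  = −4*257 + 21*49
  = 21*306 − 25*257
  = −25*563 + 46*306
  = 46*1995 − 163*563
So 563⁻¹ ≡ −163 ≡ 1832 (mod 1995).

1832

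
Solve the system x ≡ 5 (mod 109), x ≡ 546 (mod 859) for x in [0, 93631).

109⁻¹ mod 859: 109*331 ≡ 1 (mod 859), so 109⁻¹ ≡ 331.
x = 5 + 109*((546 − 5)*331 mod 859) = 5 + 109*399 = 43496.

43496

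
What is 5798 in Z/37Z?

5798 = 156×37 + 26, so 5798 ≡ 26 (mod 37).

26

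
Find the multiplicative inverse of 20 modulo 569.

313

By the extended Euclidean algorithm:
569 = 28·20 + 9
20 = 2·9 + 2
9 = 4·2 + 1
2 = 2·1 + 0
gcd(20, 569) = 1, so the inverse exists.
Bézout: 1 = 9·569 − 256·20.
So 20⁻¹ ≡ −256 ≡ 313 (mod 569).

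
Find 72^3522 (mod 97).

3522 in binary is 110111000010, i.e. 3522 = 2048 + 1024 + 256 + 128 + 64 + 2.
72^1 ≡ 72 (mod 97)
72^2 ≡ 72^2 = 5184 ≡ 43 (mod 97)
72^4 ≡ 43^2 = 1849 ≡ 6 (mod 97)
72^8 ≡ 6^2 = 36 (mod 97)
72^16 ≡ 36^2 = 1296 ≡ 35 (mod 97)
72^32 ≡ 35^2 = 1225 ≡ 61 (mod 97)
72^64 ≡ 61^2 = 3721 ≡ 35 (mod 97)
72^128 ≡ 35^2 = 1225 ≡ 61 (mod 97)
72^256 ≡ 61^2 = 3721 ≡ 35 (mod 97)
72^512 ≡ 35^2 = 1225 ≡ 61 (mod 97)
72^1024 ≡ 61^2 = 3721 ≡ 35 (mod 97)
72^2048 ≡ 35^2 = 1225 ≡ 61 (mod 97)
72^3522 = 72^2048 · 72^1024 · 72^256 · 72^128 · 72^64 · 72^2 ≡ 61 · 35 · 35 · 61 · 35 · 43 (mod 97).
Accumulate the product:
61 · 35 = 2135 ≡ 1
1 · 35 = 35
35 · 61 = 2135 ≡ 1
1 · 35 = 35
35 · 43 = 1505 ≡ 50

50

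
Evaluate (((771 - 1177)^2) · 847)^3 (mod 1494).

771 - 1177 = -406 ≡ 1088 (mod 1494)
(1088)^2 ≡ 496 (mod 1494)
496 · 847 = 420112 ≡ 298 (mod 1494)
(298)^3 ≡ 370 (mod 1494)

370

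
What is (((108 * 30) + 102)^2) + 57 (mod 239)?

108 * 30 = 3240 ≡ 133 (mod 239)
133 + 102 = 235
(235)^2 ≡ 16 (mod 239)
16 + 57 = 73

73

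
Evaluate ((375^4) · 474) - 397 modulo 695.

468

(375)^4 ≡ 320 (mod 695)
320 · 474 = 151680 ≡ 170 (mod 695)
170 - 397 = -227 ≡ 468 (mod 695)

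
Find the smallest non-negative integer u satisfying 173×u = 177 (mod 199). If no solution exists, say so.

gcd(173, 199) = 1, so a unique solution mod 199 exists.
173⁻¹ ≡ 176 (mod 199).
u ≡ 176×177 ≡ 108 (mod 199).

108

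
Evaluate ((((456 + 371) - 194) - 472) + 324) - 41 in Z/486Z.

444

456 + 371 = 827 ≡ 341 (mod 486)
341 - 194 = 147
147 - 472 = -325 ≡ 161 (mod 486)
161 + 324 = 485
485 - 41 = 444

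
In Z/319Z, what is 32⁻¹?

Apply the Euclidean algorithm and back-substitute:
319 = 9×32 + 31
32 = 1×31 + 1
31 = 31×1 + 0
gcd(32, 319) = 1, so the inverse exists.
Bézout: 1 = −1×319 + 10×32.
So 32⁻¹ ≡ 10 (mod 319).

10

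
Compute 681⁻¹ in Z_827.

827 = 1·681 + 146
681 = 4·146 + 97
146 = 1·97 + 49
97 = 1·49 + 48
49 = 1·48 + 1
48 = 48·1 + 0
gcd(681, 827) = 1, so the inverse exists.
Back-substitute for 1:
1 = 1·49 − 1·48
  = −1·97 + 2·49
  = 2·146 − 3·97
  = −3·681 + 14·146
  = 14·827 − 17·681
So 681⁻¹ ≡ −17 ≡ 810 (mod 827).

810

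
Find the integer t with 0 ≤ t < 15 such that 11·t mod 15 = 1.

Run the extended Euclidean algorithm:
15 = 1×11 + 4
11 = 2×4 + 3
4 = 1×3 + 1
3 = 3×1 + 0
gcd(11, 15) = 1, so the inverse exists.
Back-substitute for 1:
1 = 1×4 − 1×3
  = −1×11 + 3×4
  = 3×15 − 4×11
So 11⁻¹ ≡ −4 ≡ 11 (mod 15).

11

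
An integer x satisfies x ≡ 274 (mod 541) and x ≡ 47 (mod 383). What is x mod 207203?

541⁻¹ mod 383: 541·80 ≡ 1 (mod 383), so 541⁻¹ ≡ 80.
x = 274 + 541·((47 − 274)·80 mod 383) = 274 + 541·224 = 121458.

121458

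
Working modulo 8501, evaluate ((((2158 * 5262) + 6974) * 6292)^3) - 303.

2158 * 5262 = 11355396 ≡ 6561 (mod 8501)
6561 + 6974 = 13535 ≡ 5034 (mod 8501)
5034 * 6292 = 31673928 ≡ 7703 (mod 8501)
(7703)^3 ≡ 3186 (mod 8501)
3186 - 303 = 2883

2883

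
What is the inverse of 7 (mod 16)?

Apply the Euclidean algorithm and back-substitute:
16 = 2·7 + 2
7 = 3·2 + 1
2 = 2·1 + 0
gcd(7, 16) = 1, so the inverse exists.
Bézout: 1 = −3·16 + 7·7.
So 7⁻¹ ≡ 7 (mod 16).

7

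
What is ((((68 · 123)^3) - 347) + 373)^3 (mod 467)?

231

68 · 123 = 8364 ≡ 425 (mod 467)
(425)^3 ≡ 165 (mod 467)
165 - 347 = -182 ≡ 285 (mod 467)
285 + 373 = 658 ≡ 191 (mod 467)
(191)^3 ≡ 231 (mod 467)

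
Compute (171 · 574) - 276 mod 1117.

699

171 · 574 = 98154 ≡ 975 (mod 1117)
975 - 276 = 699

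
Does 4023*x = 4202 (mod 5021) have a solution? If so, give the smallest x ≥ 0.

gcd(4023, 5021) = 1, so a unique solution mod 5021 exists.
4023⁻¹ ≡ 810 (mod 5021).
x ≡ 810*4202 ≡ 4403 (mod 5021).

4403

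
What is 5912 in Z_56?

5912 = 105×56 + 32, so 5912 ≡ 32 (mod 56).

32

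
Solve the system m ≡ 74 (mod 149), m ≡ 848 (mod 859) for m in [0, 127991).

89325

149⁻¹ mod 859: 149*761 ≡ 1 (mod 859), so 149⁻¹ ≡ 761.
m = 74 + 149*((848 − 74)*761 mod 859) = 74 + 149*599 = 89325.
Check: 89325 mod 149 = 74, 89325 mod 859 = 848. ✓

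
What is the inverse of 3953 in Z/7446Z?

Apply the Euclidean algorithm and back-substitute:
7446 = 1·3953 + 3493
3953 = 1·3493 + 460
3493 = 7·460 + 273
460 = 1·273 + 187
273 = 1·187 + 86
187 = 2·86 + 15
86 = 5·15 + 11
15 = 1·11 + 4
11 = 2·4 + 3
4 = 1·3 + 1
3 = 3·1 + 0
gcd(3953, 7446) = 1, so the inverse exists.
Back-substitute for 1:
1 = 1·4 − 1·3
  = −1·11 + 3·4
  = 3·15 − 4·11
  = −4·86 + 23·15
  = 23·187 − 50·86
  = −50·273 + 73·187
  = 73·460 − 123·273
  = −123·3493 + 934·460
  = 934·3953 − 1057·3493
  = −1057·7446 + 1991·3953
So 3953⁻¹ ≡ 1991 (mod 7446).

1991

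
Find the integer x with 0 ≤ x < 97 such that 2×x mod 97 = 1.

Apply the Euclidean algorithm and back-substitute:
97 = 48·2 + 1
2 = 2·1 + 0
gcd(2, 97) = 1, so the inverse exists.
Back-substitute for 1:
1 = 1·97 − 48·2
So 2⁻¹ ≡ −48 ≡ 49 (mod 97).

49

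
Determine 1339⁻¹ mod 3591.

3532

Apply the Euclidean algorithm and back-substitute:
3591 = 2·1339 + 913
1339 = 1·913 + 426
913 = 2·426 + 61
426 = 6·61 + 60
61 = 1·60 + 1
60 = 60·1 + 0
gcd(1339, 3591) = 1, so the inverse exists.
Bézout: 1 = 22·3591 − 59·1339.
So 1339⁻¹ ≡ −59 ≡ 3532 (mod 3591).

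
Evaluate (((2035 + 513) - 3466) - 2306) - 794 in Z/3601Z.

2035 + 513 = 2548
2548 - 3466 = -918 ≡ 2683 (mod 3601)
2683 - 2306 = 377
377 - 794 = -417 ≡ 3184 (mod 3601)

3184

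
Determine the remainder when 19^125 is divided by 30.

19

By square-and-multiply:
125 in binary is 1111101, i.e. 125 = 64 + 32 + 16 + 8 + 4 + 1.
19^1 ≡ 19 (mod 30)
19^2 ≡ 19^2 = 361 ≡ 1 (mod 30)
19^4 ≡ 1^2 = 1 (mod 30)
19^8 ≡ 1^2 = 1 (mod 30)
19^16 ≡ 1^2 = 1 (mod 30)
19^32 ≡ 1^2 = 1 (mod 30)
19^64 ≡ 1^2 = 1 (mod 30)
19^125 = 19^64 * 19^32 * 19^16 * 19^8 * 19^4 * 19^1 ≡ 1 * 1 * 1 * 1 * 1 * 19 (mod 30).
Accumulate the product:
1 * 1 = 1
1 * 1 = 1
1 * 1 = 1
1 * 1 = 1
1 * 19 = 19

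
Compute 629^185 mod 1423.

348

By square-and-multiply:
185 in binary is 10111001, i.e. 185 = 128 + 32 + 16 + 8 + 1.
629^1 ≡ 629 (mod 1423)
629^2 ≡ 629^2 = 395641 ≡ 47 (mod 1423)
629^4 ≡ 47^2 = 2209 ≡ 786 (mod 1423)
629^8 ≡ 786^2 = 617796 ≡ 214 (mod 1423)
629^16 ≡ 214^2 = 45796 ≡ 260 (mod 1423)
629^32 ≡ 260^2 = 67600 ≡ 719 (mod 1423)
629^64 ≡ 719^2 = 516961 ≡ 412 (mod 1423)
629^128 ≡ 412^2 = 169744 ≡ 407 (mod 1423)
629^185 = 629^128 * 629^32 * 629^16 * 629^8 * 629^1 ≡ 407 * 719 * 260 * 214 * 629 (mod 1423).
Accumulate the product:
407 * 719 = 292633 ≡ 918
918 * 260 = 238680 ≡ 1039
1039 * 214 = 222346 ≡ 358
358 * 629 = 225182 ≡ 348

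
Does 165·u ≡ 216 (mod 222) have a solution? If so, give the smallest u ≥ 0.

4

gcd(165, 222) = 3, and 3 | 216, so solutions exist.
Divide through by 3: 55·u = 72 (mod 74).
55⁻¹ ≡ 35 (mod 74).
u ≡ 35·72 ≡ 4 (mod 74).
The smallest non-negative solution is u = 4.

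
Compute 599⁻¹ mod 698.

141

By the extended Euclidean algorithm:
698 = 1*599 + 99
599 = 6*99 + 5
99 = 19*5 + 4
5 = 1*4 + 1
4 = 4*1 + 0
gcd(599, 698) = 1, so the inverse exists.
Bézout: 1 = −121*698 + 141*599.
So 599⁻¹ ≡ 141 (mod 698).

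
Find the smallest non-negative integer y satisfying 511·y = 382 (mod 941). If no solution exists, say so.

gcd(511, 941) = 1, so a unique solution mod 941 exists.
511⁻¹ ≡ 790 (mod 941).
y ≡ 790·382 ≡ 660 (mod 941).

660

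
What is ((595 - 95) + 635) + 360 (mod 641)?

595 - 95 = 500
500 + 635 = 1135 ≡ 494 (mod 641)
494 + 360 = 854 ≡ 213 (mod 641)

213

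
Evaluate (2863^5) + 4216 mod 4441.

(2863)^5 ≡ 186 (mod 4441)
186 + 4216 = 4402

4402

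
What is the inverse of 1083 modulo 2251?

By the extended Euclidean algorithm:
2251 = 2·1083 + 85
1083 = 12·85 + 63
85 = 1·63 + 22
63 = 2·22 + 19
22 = 1·19 + 3
19 = 6·3 + 1
3 = 3·1 + 0
gcd(1083, 2251) = 1, so the inverse exists.
Bézout: 1 = −344·2251 + 715·1083.
So 1083⁻¹ ≡ 715 (mod 2251).

715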